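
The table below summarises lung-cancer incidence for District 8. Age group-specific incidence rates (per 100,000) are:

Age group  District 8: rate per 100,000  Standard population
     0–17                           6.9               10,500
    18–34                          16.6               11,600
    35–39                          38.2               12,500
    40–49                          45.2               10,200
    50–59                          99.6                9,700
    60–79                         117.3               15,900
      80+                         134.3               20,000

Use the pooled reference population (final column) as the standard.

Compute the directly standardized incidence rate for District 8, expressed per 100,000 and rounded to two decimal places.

74.34

Standard total = 90,400; weights = 0.1162, 0.1283, 0.1383, 0.1128, 0.1073, 0.1759, 0.2212.
Standardized rate: 0.1162×6.9 + 0.1283×16.6 + 0.1383×38.2 + 0.1128×45.2 + 0.1073×99.6 + 0.1759×117.3 + 0.2212×134.3 = 74.3445 per 100,000.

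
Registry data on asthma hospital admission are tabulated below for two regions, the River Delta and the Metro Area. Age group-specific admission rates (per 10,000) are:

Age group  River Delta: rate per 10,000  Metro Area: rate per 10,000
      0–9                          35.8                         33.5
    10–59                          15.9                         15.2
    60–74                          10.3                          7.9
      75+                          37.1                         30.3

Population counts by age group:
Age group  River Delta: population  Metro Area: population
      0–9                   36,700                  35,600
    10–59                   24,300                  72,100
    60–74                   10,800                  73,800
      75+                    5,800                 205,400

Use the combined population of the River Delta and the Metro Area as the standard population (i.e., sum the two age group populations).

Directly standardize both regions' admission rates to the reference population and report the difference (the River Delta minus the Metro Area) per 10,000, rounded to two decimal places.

Combined standard total = 464,500; weights = 0.1557, 0.2075, 0.1821, 0.4547.
The River Delta: 0.1557×35.8 + 0.2075×15.9 + 0.1821×10.3 + 0.4547×37.1 = 27.6168 per 10,000.
The Metro Area: 0.1557×33.5 + 0.2075×15.2 + 0.1821×7.9 + 0.4547×30.3 = 23.5846 per 10,000.
Difference = 27.6168 − 23.5846 = 4.0322.

4.03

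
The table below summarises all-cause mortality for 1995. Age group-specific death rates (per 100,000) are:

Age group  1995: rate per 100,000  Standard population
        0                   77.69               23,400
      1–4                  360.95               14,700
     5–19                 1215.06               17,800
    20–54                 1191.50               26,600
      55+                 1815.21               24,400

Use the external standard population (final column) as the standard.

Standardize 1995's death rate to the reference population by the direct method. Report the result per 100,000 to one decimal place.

979.8

Standard total = 106,900; weights = 0.2189, 0.1375, 0.1665, 0.2488, 0.2283.
Standardized rate: 0.2189×77.69 + 0.1375×360.95 + 0.1665×1215.06 + 0.2488×1191.50 + 0.2283×1815.21 = 979.7662 per 100,000.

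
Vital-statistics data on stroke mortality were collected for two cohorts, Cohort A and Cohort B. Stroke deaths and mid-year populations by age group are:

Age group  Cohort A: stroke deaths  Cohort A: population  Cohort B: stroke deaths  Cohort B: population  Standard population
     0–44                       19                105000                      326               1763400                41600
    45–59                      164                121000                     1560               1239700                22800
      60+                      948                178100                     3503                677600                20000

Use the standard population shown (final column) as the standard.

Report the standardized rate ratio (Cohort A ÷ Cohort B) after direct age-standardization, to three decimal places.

Age-specific rates per 100000 for Cohort A: 18.10, 135.54, 532.29.
For Cohort B: 18.49, 125.84, 516.97.
Standard total = 84400; weights = 0.4929, 0.2701, 0.2370.
Cohort A: 0.4929×18.10 + 0.2701×135.54 + 0.2370×532.29 = 171.6672 per 100000.
Cohort B: 0.4929×18.49 + 0.2701×125.84 + 0.2370×516.97 = 165.6111 per 100000.
Ratio = 171.6672 ÷ 165.6111 = 1.03657.

1.037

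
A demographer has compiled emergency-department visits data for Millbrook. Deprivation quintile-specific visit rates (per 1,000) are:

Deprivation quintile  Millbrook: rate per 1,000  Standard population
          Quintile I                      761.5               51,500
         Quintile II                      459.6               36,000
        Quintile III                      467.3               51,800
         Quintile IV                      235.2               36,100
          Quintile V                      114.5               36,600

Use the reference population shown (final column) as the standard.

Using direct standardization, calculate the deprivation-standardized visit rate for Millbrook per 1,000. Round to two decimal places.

437.03

Standard total = 212,000; weights = 0.2429, 0.1698, 0.2443, 0.1703, 0.1726.
Standardized rate: 0.2429×761.5 + 0.1698×459.6 + 0.2443×467.3 + 0.1703×235.2 + 0.1726×114.5 = 437.0302 per 1,000.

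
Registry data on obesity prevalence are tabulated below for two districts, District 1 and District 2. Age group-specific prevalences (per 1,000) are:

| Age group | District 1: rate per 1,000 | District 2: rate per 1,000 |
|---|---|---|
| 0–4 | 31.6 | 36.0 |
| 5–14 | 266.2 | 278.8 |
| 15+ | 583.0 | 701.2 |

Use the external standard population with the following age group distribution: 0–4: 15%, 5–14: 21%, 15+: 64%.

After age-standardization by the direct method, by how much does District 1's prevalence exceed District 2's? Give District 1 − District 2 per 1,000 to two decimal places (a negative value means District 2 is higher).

Standard weights: 0.15, 0.21, 0.64.
District 1: 0.1500×31.6 + 0.2100×266.2 + 0.6400×583.0 = 433.7620 per 1,000.
District 2: 0.1500×36.0 + 0.2100×278.8 + 0.6400×701.2 = 512.7160 per 1,000.
Difference = 433.7620 − 512.7160 = -78.9540.

-78.95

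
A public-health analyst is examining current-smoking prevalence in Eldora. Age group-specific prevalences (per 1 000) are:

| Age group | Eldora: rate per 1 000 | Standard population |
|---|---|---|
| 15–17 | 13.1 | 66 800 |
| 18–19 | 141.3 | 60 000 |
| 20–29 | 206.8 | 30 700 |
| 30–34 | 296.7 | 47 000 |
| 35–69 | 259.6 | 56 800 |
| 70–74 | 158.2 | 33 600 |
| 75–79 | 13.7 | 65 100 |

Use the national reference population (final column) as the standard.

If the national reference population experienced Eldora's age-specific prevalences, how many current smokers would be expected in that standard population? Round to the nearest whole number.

Expected current smokers = Σ (standard pop × age-specific rate ÷ 1 000)
= 66 800×13.1/1 000 + 60 000×141.3/1 000 + 30 700×206.8/1 000 + 47 000×296.7/1 000 + 56 800×259.6/1 000 + 33 600×158.2/1 000 + 65 100×13.7/1 000
= 875.08 + 8478.00 + 6348.76 + 13944.90 + 14745.28 + 5315.52 + 891.87 = 50599.41.

50599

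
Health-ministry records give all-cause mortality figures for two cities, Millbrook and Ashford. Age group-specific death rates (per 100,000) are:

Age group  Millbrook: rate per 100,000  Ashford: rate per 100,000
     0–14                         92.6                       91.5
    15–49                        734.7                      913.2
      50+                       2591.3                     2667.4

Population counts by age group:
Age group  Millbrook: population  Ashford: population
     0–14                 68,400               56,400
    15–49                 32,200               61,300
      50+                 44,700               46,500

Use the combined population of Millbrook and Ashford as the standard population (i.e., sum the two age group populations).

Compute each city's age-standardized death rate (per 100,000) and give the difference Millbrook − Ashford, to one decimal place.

-75.9

Combined standard total = 309,500; weights = 0.4032, 0.3021, 0.2947.
Millbrook: 0.4032×92.6 + 0.3021×734.7 + 0.2947×2591.3 = 1022.8675 per 100,000.
Ashford: 0.4032×91.5 + 0.3021×913.2 + 0.2947×2667.4 = 1098.7731 per 100,000.
Difference = 1022.8675 − 1098.7731 = -75.9056.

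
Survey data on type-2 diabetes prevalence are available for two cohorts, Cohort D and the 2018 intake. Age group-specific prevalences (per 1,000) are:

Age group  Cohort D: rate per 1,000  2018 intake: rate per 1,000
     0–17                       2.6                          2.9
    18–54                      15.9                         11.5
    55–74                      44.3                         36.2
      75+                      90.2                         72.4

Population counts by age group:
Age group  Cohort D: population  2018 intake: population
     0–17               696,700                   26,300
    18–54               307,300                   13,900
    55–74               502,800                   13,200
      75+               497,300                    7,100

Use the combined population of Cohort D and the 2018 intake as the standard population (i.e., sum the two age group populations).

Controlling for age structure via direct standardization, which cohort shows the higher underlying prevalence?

Cohort D

Combined standard total = 2,064,600; weights = 0.3502, 0.1556, 0.2499, 0.2443.
Cohort D: 0.3502×2.6 + 0.1556×15.9 + 0.2499×44.3 + 0.2443×90.2 = 36.4926 per 1,000.
The 2018 intake: 0.3502×2.9 + 0.1556×11.5 + 0.2499×36.2 + 0.2443×72.4 = 29.5400 per 1,000.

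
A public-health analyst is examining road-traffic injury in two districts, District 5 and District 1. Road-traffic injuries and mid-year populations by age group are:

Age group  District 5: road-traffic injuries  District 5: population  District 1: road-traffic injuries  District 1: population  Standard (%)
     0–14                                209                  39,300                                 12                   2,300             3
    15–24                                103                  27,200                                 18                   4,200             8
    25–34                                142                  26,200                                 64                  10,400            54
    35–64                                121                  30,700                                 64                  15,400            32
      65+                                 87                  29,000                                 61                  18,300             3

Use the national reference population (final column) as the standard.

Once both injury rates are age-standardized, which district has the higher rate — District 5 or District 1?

Age-specific rates per 100,000 for District 5: 531.81, 378.68, 541.98, 394.14, 300.00.
For District 1: 521.74, 428.57, 615.38, 415.58, 333.33.
Standard weights: 0.03, 0.08, 0.54, 0.32, 0.03.
District 5: 0.0300×531.81 + 0.0800×378.68 + 0.5400×541.98 + 0.3200×394.14 + 0.0300×300.00 = 474.0439 per 100,000.
District 1: 0.0300×521.74 + 0.0800×428.57 + 0.5400×615.38 + 0.3200×415.58 + 0.0300×333.33 = 525.2326 per 100,000.
The crude rates (434.38 vs 432.81) would put District 5 higher, but that reflects its age composition; once standardized to a common age structure, District 1 has the higher underlying rate.

District 1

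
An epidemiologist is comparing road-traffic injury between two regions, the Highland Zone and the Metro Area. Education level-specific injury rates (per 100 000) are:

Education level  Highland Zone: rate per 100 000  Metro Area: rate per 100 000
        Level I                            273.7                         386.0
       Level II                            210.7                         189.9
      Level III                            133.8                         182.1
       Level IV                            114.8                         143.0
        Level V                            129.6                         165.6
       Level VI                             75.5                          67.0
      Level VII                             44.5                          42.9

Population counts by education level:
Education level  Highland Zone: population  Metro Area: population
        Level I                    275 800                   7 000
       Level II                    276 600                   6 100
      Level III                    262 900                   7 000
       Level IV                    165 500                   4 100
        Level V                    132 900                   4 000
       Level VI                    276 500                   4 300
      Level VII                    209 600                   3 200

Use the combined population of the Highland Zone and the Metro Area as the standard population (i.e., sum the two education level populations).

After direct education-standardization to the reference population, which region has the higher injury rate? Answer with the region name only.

Combined standard total = 1 635 500; weights = 0.1729, 0.1729, 0.1650, 0.1037, 0.0837, 0.1717, 0.1301.
The Highland Zone: 0.1729×273.7 + 0.1729×210.7 + 0.1650×133.8 + 0.1037×114.8 + 0.0837×129.6 + 0.1717×75.5 + 0.1301×44.5 = 147.3324 per 100 000.
The Metro Area: 0.1729×386.0 + 0.1729×189.9 + 0.1650×182.1 + 0.1037×143.0 + 0.0837×165.6 + 0.1717×67.0 + 0.1301×42.9 = 175.3962 per 100 000.

Metro Area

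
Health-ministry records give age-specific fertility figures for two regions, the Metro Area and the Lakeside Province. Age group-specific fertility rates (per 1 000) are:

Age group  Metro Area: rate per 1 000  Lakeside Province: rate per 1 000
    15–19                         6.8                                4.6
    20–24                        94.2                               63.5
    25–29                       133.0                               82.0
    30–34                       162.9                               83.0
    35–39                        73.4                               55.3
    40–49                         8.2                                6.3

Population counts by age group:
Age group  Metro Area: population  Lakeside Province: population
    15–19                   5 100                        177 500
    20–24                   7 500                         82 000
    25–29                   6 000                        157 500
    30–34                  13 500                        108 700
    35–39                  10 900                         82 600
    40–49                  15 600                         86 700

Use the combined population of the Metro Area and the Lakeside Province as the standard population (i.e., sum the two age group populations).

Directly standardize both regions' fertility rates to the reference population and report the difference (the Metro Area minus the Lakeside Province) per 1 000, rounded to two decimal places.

30.70

Combined standard total = 753 600; weights = 0.2423, 0.1188, 0.2170, 0.1622, 0.1241, 0.1357.
The Metro Area: 0.2423×6.8 + 0.1188×94.2 + 0.2170×133.0 + 0.1622×162.9 + 0.1241×73.4 + 0.1357×8.2 = 78.3257 per 1 000.
The Lakeside Province: 0.2423×4.6 + 0.1188×63.5 + 0.2170×82.0 + 0.1622×83.0 + 0.1241×55.3 + 0.1357×6.3 = 47.6219 per 1 000.
Difference = 78.3257 − 47.6219 = 30.7038.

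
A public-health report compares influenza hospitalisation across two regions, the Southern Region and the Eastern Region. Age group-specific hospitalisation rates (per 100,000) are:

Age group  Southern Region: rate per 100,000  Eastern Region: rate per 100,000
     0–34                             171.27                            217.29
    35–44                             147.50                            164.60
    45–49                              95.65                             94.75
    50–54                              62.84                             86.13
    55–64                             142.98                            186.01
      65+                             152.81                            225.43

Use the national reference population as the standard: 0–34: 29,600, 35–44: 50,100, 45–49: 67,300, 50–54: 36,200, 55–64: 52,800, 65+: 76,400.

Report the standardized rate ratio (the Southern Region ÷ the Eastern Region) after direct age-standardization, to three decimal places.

Standard total = 312,400; weights = 0.0948, 0.1604, 0.2154, 0.1159, 0.1690, 0.2446.
The Southern Region: 0.0948×171.27 + 0.1604×147.50 + 0.2154×95.65 + 0.1159×62.84 + 0.1690×142.98 + 0.2446×152.81 = 129.3067 per 100,000.
The Eastern Region: 0.0948×217.29 + 0.1604×164.60 + 0.2154×94.75 + 0.1159×86.13 + 0.1690×186.01 + 0.2446×225.43 = 163.9469 per 100,000.
Ratio = 129.3067 ÷ 163.9469 = 0.78871.

0.789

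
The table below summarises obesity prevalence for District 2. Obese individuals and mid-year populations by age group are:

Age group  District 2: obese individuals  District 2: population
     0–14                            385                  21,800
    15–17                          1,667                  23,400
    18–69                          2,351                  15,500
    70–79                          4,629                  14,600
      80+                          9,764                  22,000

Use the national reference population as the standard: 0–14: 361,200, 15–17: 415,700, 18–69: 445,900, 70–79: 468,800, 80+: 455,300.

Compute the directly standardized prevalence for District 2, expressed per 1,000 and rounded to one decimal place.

211.6

Age-specific rates per 1,000 for District 2: 17.661, 71.239, 151.677, 317.055, 443.818.
Standard total = 2,146,900; weights = 0.1682, 0.1936, 0.2077, 0.2184, 0.2121.
Standardized rate: 0.1682×17.661 + 0.1936×71.239 + 0.2077×151.677 + 0.2184×317.055 + 0.2121×443.818 = 211.6223 per 1,000.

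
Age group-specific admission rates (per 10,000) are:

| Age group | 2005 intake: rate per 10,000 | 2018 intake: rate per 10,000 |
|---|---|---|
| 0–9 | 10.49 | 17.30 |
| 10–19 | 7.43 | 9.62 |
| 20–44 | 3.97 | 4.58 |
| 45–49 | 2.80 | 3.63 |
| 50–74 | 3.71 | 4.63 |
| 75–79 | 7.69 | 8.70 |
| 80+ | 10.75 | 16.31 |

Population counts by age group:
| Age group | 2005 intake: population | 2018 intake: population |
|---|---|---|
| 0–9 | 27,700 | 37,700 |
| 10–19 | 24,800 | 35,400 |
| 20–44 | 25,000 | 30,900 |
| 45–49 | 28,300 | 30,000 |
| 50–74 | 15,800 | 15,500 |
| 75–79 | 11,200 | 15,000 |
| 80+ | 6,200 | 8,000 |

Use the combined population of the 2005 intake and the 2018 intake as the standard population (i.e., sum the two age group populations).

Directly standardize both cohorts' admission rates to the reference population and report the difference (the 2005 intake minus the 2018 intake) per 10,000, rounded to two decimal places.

Combined standard total = 311,500; weights = 0.2100, 0.1933, 0.1795, 0.1872, 0.1005, 0.0841, 0.0456.
The 2005 intake: 0.2100×10.49 + 0.1933×7.43 + 0.1795×3.97 + 0.1872×2.80 + 0.1005×3.71 + 0.0841×7.69 + 0.0456×10.75 = 6.3844 per 10,000.
The 2018 intake: 0.2100×17.30 + 0.1933×9.62 + 0.1795×4.58 + 0.1872×3.63 + 0.1005×4.63 + 0.0841×8.70 + 0.0456×16.31 = 8.9331 per 10,000.
Difference = 6.3844 − 8.9331 = -2.5487.

-2.55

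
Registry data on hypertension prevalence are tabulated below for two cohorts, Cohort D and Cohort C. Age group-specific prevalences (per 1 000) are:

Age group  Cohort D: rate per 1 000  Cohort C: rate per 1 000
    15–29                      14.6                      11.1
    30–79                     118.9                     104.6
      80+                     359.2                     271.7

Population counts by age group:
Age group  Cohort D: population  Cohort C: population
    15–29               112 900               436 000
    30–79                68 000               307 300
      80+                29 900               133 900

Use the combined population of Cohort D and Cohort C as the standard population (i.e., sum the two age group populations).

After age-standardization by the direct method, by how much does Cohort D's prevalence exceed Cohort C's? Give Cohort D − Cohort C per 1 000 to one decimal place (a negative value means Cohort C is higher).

19.9

Combined standard total = 1 088 000; weights = 0.5045, 0.3449, 0.1506.
Cohort D: 0.5045×14.6 + 0.3449×118.9 + 0.1506×359.2 = 102.4578 per 1 000.
Cohort C: 0.5045×11.1 + 0.3449×104.6 + 0.1506×271.7 = 82.5861 per 1 000.
Difference = 102.4578 − 82.5861 = 19.8717.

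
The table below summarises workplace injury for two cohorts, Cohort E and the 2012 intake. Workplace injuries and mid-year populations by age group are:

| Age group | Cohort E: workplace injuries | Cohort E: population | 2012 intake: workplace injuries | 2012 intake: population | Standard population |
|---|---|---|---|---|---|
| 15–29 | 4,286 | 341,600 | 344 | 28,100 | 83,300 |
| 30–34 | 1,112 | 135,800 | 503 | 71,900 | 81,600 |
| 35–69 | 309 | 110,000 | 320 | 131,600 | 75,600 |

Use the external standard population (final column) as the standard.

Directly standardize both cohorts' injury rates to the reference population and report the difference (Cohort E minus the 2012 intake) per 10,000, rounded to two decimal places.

Age-specific rates per 10,000 for Cohort E: 125.47, 81.89, 28.09.
For the 2012 intake: 122.42, 69.96, 24.32.
Standard total = 240,500; weights = 0.3464, 0.3393, 0.3143.
Cohort E: 0.3464×125.47 + 0.3393×81.89 + 0.3143×28.09 = 80.0707 per 10,000.
The 2012 intake: 0.3464×122.42 + 0.3393×69.96 + 0.3143×24.32 = 73.7816 per 10,000.
Difference = 80.0707 − 73.7816 = 6.2892.

6.29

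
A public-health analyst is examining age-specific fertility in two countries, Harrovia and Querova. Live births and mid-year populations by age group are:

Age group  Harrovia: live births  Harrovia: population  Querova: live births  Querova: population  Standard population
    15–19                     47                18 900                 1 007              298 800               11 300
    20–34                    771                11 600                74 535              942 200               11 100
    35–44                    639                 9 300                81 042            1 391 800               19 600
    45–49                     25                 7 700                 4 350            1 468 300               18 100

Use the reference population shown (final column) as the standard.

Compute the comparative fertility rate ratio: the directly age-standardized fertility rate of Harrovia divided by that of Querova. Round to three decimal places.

1.029

Age-specific rates per 1 000 for Harrovia: 2.487, 66.466, 68.710, 3.247.
For Querova: 3.370, 79.107, 58.228, 2.963.
Standard total = 60 100; weights = 0.1880, 0.1847, 0.3261, 0.3012.
Harrovia: 0.1880×2.487 + 0.1847×66.466 + 0.3261×68.710 + 0.3012×3.247 = 36.1288 per 1 000.
Querova: 0.1880×3.370 + 0.1847×79.107 + 0.3261×58.228 + 0.3012×2.963 = 35.1260 per 1 000.
Ratio = 36.1288 ÷ 35.1260 = 1.02855.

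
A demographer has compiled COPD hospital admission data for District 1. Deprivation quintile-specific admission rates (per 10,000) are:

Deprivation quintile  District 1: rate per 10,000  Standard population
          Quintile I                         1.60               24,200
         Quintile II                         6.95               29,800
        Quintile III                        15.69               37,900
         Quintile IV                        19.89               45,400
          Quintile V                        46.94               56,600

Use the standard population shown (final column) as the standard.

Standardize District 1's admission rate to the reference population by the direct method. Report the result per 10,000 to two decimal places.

Standard total = 193,900; weights = 0.1248, 0.1537, 0.1955, 0.2341, 0.2919.
Standardized rate: 0.1248×1.60 + 0.1537×6.95 + 0.1955×15.69 + 0.2341×19.89 + 0.2919×46.94 = 22.6936 per 10,000.

22.69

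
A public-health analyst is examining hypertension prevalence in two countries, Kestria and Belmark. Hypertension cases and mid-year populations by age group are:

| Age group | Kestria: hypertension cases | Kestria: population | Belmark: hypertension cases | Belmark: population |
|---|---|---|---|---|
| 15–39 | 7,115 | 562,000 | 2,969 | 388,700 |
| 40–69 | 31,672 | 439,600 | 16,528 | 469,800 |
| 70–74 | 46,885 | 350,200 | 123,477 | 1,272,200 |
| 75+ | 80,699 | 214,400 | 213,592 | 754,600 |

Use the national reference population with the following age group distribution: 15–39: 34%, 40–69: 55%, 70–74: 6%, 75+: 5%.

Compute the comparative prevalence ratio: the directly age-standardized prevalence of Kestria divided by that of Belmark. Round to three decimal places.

Age-specific rates per 1,000 for Kestria: 12.660, 72.047, 133.881, 376.395.
For Belmark: 7.638, 35.181, 97.058, 283.053.
Standard weights: 0.34, 0.55, 0.06, 0.05.
Kestria: 0.3400×12.660 + 0.5500×72.047 + 0.0600×133.881 + 0.0500×376.395 = 70.7830 per 1,000.
Belmark: 0.3400×7.638 + 0.5500×35.181 + 0.0600×97.058 + 0.0500×283.053 = 41.9227 per 1,000.
Ratio = 70.7830 ÷ 41.9227 = 1.68842.

1.688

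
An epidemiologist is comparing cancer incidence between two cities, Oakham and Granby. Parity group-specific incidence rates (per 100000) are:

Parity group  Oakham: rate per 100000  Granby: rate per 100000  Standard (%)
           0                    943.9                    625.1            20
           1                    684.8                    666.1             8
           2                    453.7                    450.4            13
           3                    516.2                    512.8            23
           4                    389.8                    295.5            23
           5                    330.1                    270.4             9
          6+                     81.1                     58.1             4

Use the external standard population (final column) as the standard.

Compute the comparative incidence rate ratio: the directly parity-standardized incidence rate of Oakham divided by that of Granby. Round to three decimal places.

Standard weights: 0.20, 0.08, 0.13, 0.23, 0.23, 0.09, 0.04.
Oakham: 0.2000×943.9 + 0.0800×684.8 + 0.1300×453.7 + 0.2300×516.2 + 0.2300×389.8 + 0.0900×330.1 + 0.0400×81.1 = 543.8780 per 100000.
Granby: 0.2000×625.1 + 0.0800×666.1 + 0.1300×450.4 + 0.2300×512.8 + 0.2300×295.5 + 0.0900×270.4 + 0.0400×58.1 = 449.4290 per 100000.
Ratio = 543.8780 ÷ 449.4290 = 1.21015.

1.210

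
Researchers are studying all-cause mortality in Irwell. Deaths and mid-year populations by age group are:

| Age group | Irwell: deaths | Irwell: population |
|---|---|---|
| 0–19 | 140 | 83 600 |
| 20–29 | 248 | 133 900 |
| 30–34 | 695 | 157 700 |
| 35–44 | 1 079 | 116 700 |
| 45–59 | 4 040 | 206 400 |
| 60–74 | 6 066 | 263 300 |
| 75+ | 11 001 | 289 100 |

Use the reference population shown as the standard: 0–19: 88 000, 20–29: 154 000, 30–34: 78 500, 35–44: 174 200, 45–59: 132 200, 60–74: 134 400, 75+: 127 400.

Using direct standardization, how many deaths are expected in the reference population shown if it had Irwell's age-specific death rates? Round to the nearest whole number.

Age-specific rates per 100 000 for Irwell: 167.46, 185.21, 440.71, 924.59, 1957.36, 2303.84, 3805.26.
Expected deaths = Σ (standard pop × age-specific rate ÷ 100 000)
= 88 000×167.46/100 000 + 154 000×185.21/100 000 + 78 500×440.71/100 000 + 174 200×924.59/100 000 + 132 200×1957.36/100 000 + 134 400×2303.84/100 000 + 127 400×3805.26/100 000
= 147.37 + 285.23 + 345.96 + 1610.64 + 2587.64 + 3096.36 + 4847.90 = 12921.08.

12921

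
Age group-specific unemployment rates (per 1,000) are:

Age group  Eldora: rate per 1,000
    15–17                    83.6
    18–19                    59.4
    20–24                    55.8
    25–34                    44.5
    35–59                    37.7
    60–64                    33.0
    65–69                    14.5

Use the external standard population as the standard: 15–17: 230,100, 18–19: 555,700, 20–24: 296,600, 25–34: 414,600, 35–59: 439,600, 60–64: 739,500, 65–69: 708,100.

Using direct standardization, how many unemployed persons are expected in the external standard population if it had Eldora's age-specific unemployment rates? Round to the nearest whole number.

138489

Expected unemployed persons = Σ (standard pop × age-specific rate ÷ 1,000)
= 230,100×83.6/1,000 + 555,700×59.4/1,000 + 296,600×55.8/1,000 + 414,600×44.5/1,000 + 439,600×37.7/1,000 + 739,500×33.0/1,000 + 708,100×14.5/1,000
= 19236.36 + 33008.58 + 16550.28 + 18449.70 + 16572.92 + 24403.50 + 10267.45 = 138488.79.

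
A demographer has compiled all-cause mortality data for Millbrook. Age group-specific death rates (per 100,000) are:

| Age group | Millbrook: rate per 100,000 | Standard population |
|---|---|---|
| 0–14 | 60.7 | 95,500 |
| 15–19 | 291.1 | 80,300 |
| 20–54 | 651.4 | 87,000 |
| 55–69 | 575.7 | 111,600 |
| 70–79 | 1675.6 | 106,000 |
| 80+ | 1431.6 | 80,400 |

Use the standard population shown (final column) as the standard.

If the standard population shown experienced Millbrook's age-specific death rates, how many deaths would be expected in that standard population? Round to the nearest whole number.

4428

Expected deaths = Σ (standard pop × age-specific rate ÷ 100,000)
= 95,500×60.7/100,000 + 80,300×291.1/100,000 + 87,000×651.4/100,000 + 111,600×575.7/100,000 + 106,000×1675.6/100,000 + 80,400×1431.6/100,000
= 57.97 + 233.75 + 566.72 + 642.48 + 1776.14 + 1151.01 = 4428.06.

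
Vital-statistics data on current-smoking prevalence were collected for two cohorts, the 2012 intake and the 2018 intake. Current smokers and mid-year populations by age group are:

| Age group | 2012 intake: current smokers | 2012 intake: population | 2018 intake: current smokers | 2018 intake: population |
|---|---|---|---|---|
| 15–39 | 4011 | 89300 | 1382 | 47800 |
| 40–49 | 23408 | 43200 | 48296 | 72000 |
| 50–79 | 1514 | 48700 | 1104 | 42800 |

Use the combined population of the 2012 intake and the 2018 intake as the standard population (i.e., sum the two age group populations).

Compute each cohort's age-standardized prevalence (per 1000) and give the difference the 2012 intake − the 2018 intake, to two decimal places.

-35.41

Age-specific rates per 1000 for the 2012 intake: 44.916, 541.852, 31.088.
For the 2018 intake: 28.912, 670.778, 25.794.
Combined standard total = 343800; weights = 0.3988, 0.3351, 0.2661.
The 2012 intake: 0.3988×44.916 + 0.3351×541.852 + 0.2661×31.088 = 207.7484 per 1000.
The 2018 intake: 0.3988×28.912 + 0.3351×670.778 + 0.2661×25.794 = 243.1578 per 1000.
Difference = 207.7484 − 243.1578 = -35.4094.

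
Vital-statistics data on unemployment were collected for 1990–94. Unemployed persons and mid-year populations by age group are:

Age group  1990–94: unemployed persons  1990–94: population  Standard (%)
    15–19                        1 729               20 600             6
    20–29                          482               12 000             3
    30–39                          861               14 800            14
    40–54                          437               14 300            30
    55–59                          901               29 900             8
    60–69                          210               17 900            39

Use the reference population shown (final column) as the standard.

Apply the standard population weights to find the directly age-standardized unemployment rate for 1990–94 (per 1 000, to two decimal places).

30.54

Age-specific rates per 1 000 for 1990–94: 83.932, 40.167, 58.176, 30.559, 30.134, 11.732.
Standard weights: 0.06, 0.03, 0.14, 0.30, 0.08, 0.39.
Standardized rate: 0.0600×83.932 + 0.0300×40.167 + 0.1400×58.176 + 0.3000×30.559 + 0.0800×30.134 + 0.3900×11.732 = 30.5395 per 1 000.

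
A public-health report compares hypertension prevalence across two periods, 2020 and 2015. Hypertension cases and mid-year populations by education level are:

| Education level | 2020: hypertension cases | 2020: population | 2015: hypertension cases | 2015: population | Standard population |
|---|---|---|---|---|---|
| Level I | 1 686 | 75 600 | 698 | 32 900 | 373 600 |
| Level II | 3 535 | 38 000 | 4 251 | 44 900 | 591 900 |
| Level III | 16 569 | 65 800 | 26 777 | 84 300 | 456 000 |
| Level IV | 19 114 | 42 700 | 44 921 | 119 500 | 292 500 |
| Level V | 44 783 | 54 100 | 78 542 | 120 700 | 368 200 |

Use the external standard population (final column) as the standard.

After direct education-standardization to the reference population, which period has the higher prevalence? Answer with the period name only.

Education-specific rates per 1 000 for 2020: 22.302, 93.026, 251.809, 447.635, 827.782.
For 2015: 21.216, 94.677, 317.639, 375.908, 650.721.
Standard total = 2 082 200; weights = 0.1794, 0.2843, 0.2190, 0.1405, 0.1768.
2020: 0.1794×22.302 + 0.2843×93.026 + 0.2190×251.809 + 0.1405×447.635 + 0.1768×827.782 = 294.8522 per 1 000.
2015: 0.1794×21.216 + 0.2843×94.677 + 0.2190×317.639 + 0.1405×375.908 + 0.1768×650.721 = 268.1575 per 1 000.
The crude rates (310.24 vs 385.75) would put 2015 higher, but that reflects its education composition; once standardized to a common education structure, 2020 has the higher underlying rate.

2020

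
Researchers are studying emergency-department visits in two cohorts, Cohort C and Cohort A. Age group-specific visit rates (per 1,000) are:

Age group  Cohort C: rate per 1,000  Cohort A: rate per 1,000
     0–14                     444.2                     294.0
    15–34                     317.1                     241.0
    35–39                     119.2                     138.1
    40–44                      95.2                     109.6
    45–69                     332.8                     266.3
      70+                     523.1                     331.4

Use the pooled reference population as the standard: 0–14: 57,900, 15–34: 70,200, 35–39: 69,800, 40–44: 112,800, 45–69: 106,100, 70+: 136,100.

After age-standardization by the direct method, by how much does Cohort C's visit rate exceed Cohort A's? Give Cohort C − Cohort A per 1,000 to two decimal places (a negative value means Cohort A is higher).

80.02

Standard total = 552,900; weights = 0.1047, 0.1270, 0.1262, 0.2040, 0.1919, 0.2462.
Cohort C: 0.1047×444.2 + 0.1270×317.1 + 0.1262×119.2 + 0.2040×95.2 + 0.1919×332.8 + 0.2462×523.1 = 313.8765 per 1,000.
Cohort A: 0.1047×294.0 + 0.1270×241.0 + 0.1262×138.1 + 0.2040×109.6 + 0.1919×266.3 + 0.2462×331.4 = 233.8597 per 1,000.
Difference = 313.8765 − 233.8597 = 80.0168.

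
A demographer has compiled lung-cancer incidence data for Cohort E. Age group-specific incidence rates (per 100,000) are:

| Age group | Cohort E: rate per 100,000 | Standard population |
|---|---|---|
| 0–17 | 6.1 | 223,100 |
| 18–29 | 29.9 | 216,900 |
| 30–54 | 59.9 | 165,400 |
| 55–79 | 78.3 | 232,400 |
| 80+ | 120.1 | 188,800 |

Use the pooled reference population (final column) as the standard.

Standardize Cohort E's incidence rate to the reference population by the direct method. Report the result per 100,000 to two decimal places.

Standard total = 1,026,600; weights = 0.2173, 0.2113, 0.1611, 0.2264, 0.1839.
Standardized rate: 0.2173×6.1 + 0.2113×29.9 + 0.1611×59.9 + 0.2264×78.3 + 0.1839×120.1 = 57.1064 per 100,000.

57.11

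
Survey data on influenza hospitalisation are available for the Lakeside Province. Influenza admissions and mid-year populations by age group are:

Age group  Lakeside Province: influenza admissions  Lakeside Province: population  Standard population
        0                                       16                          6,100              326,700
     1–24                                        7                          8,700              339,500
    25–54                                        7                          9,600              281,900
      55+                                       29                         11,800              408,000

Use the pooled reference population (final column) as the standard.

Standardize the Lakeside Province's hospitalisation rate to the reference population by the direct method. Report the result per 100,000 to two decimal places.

Age-specific rates per 100,000 for the Lakeside Province: 262.30, 80.46, 72.92, 245.76.
Standard total = 1,356,100; weights = 0.2409, 0.2504, 0.2079, 0.3009.
Standardized rate: 0.2409×262.30 + 0.2504×80.46 + 0.2079×72.92 + 0.3009×245.76 = 172.4315 per 100,000.

172.43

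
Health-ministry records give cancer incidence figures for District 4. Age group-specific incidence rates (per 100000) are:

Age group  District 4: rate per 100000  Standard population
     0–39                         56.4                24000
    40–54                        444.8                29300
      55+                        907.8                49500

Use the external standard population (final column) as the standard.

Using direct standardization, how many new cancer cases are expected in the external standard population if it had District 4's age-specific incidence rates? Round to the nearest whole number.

593

Expected new cancer cases = Σ (standard pop × age-specific rate ÷ 100000)
= 24000×56.4/100000 + 29300×444.8/100000 + 49500×907.8/100000
= 13.54 + 130.33 + 449.36 = 593.22.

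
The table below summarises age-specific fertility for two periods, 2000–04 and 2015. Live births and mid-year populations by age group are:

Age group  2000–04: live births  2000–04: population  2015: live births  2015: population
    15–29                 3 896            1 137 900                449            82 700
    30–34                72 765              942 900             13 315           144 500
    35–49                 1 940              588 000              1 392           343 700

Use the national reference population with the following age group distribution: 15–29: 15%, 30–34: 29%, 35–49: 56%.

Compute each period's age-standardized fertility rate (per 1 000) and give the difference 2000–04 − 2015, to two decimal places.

-5.06

Age-specific rates per 1 000 for 2000–04: 3.424, 77.171, 3.299.
For 2015: 5.429, 92.145, 4.050.
Standard weights: 0.15, 0.29, 0.56.
2000–04: 0.1500×3.424 + 0.2900×77.171 + 0.5600×3.299 = 24.7409 per 1 000.
2015: 0.1500×5.429 + 0.2900×92.145 + 0.5600×4.050 = 29.8046 per 1 000.
Difference = 24.7409 − 29.8046 = -5.0636.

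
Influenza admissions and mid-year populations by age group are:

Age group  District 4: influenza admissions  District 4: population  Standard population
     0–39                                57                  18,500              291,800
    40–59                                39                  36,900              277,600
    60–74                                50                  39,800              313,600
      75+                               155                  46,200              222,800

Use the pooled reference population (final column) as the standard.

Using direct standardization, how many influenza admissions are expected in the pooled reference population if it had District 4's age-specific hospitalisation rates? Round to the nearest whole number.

Age-specific rates per 100,000 for District 4: 308.11, 105.69, 125.63, 335.50.
Expected influenza admissions = Σ (standard pop × age-specific rate ÷ 100,000)
= 291,800×308.11/100,000 + 277,600×105.69/100,000 + 313,600×125.63/100,000 + 222,800×335.50/100,000
= 899.06 + 293.40 + 393.97 + 747.49 = 2333.92.

2334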